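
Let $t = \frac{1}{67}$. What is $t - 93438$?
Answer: $- \frac{6260345}{67} \approx -93438.0$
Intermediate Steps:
$t = \frac{1}{67} \approx 0.014925$
$t - 93438 = \frac{1}{67} - 93438 = - \frac{6260345}{67}$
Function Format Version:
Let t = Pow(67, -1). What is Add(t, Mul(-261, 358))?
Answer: Rational(-6260345, 67) ≈ -93438.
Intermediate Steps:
t = Rational(1, 67) ≈ 0.014925
Add(t, Mul(-261, 358)) = Add(Rational(1, 67), Mul(-261, 358)) = Add(Rational(1, 67), -93438) = Rational(-6260345, 67)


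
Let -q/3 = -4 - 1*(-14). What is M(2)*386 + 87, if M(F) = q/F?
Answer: -5703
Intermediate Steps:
q = -30 (q = -3*(-4 - 1*(-14)) = -3*(-4 + 14) = -3*10 = -30)
M(F) = -30/F
M(2)*386 + 87 = -30/2*386 + 87 = -30*½*386 + 87 = -15*386 + 87 = -5790 + 87 = -5703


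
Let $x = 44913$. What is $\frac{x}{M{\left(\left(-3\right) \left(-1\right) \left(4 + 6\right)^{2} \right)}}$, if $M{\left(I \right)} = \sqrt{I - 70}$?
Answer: $\frac{44913 \sqrt{230}}{230} \approx 2961.5$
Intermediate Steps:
$M{\left(I \right)} = \sqrt{-70 + I}$
$\frac{x}{M{\left(\left(-3\right) \left(-1\right) \left(4 + 6\right)^{2} \right)}} = \frac{44913}{\sqrt{-70 + \left(-3\right) \left(-1\right) \left(4 + 6\right)^{2}}} = \frac{44913}{\sqrt{-70 + 3 \cdot 10^{2}}} = \frac{44913}{\sqrt{-70 + 3 \cdot 100}} = \frac{44913}{\sqrt{-70 + 300}} = \frac{44913}{\sqrt{230}} = 44913 \frac{\sqrt{230}}{230} = \frac{44913 \sqrt{230}}{230}$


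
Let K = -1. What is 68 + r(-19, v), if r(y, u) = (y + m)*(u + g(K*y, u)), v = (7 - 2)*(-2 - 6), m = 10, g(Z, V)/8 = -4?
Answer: 716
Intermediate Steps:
g(Z, V) = -32 (g(Z, V) = 8*(-4) = -32)
v = -40 (v = 5*(-8) = -40)
r(y, u) = (-32 + u)*(10 + y) (r(y, u) = (y + 10)*(u - 32) = (10 + y)*(-32 + u) = (-32 + u)*(10 + y))
68 + r(-19, v) = 68 + (-320 - 32*(-19) + 10*(-40) - 40*(-19)) = 68 + (-320 + 608 - 400 + 760) = 68 + 648 = 716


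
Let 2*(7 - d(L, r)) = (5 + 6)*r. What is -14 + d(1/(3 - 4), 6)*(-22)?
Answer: 558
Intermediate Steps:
d(L, r) = 7 - 11*r/2 (d(L, r) = 7 - (5 + 6)*r/2 = 7 - 11*r/2)
-14 + d(1/(3 - 4), 6)*(-22) = -14 + (7 - 11/2*6)*(-22) = -14 + (7 - 33)*(-22) = -14 - 26*(-22) = -14 + 572 = 558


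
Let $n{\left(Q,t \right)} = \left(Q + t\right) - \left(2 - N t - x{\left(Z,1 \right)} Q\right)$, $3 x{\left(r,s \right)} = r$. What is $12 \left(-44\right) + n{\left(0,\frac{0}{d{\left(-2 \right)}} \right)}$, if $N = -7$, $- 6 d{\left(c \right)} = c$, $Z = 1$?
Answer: $-530$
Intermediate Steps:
$d{\left(c \right)} = - \frac{c}{6}$
$x{\left(r,s \right)} = \frac{r}{3}$
$n{\left(Q,t \right)} = -2 - 6 t + \frac{4 Q}{3}$ ($n{\left(Q,t \right)} = \left(Q + t\right) - \left(2 + 7 t - \frac{1}{3} \cdot 1 Q\right) = \left(Q + t\right) - \left(2 + 7 t - \frac{Q}{3}\right) = -2 - 6 t + \frac{4 Q}{3}$)
$12 \left(-44\right) + n{\left(0,\frac{0}{d{\left(-2 \right)}} \right)} = 12 \left(-44\right) - \left(2 + 6 \frac{0}{\left(- \frac{1}{6}\right) \left(-2\right)}\right) = -528 - \left(2 + 6 \cdot 0 \frac{1}{\frac{1}{3}}\right) = -528 - \left(2 + 6 \cdot 0 \cdot 3\right) = -528 - 2 = -530$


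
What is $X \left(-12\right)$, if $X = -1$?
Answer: $12$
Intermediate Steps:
$X \left(-12\right) = \left(-1\right) \left(-12\right) = 12$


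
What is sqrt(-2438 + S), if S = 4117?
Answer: sqrt(1679) ≈ 40.976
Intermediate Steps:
sqrt(-2438 + S) = sqrt(-2438 + 4117) = sqrt(1679)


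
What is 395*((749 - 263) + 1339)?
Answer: 720875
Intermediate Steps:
395*((749 - 263) + 1339) = 395*(486 + 1339) = 395*1825 = 720875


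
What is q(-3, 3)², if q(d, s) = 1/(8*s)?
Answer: 1/576 ≈ 0.0017361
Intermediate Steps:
q(d, s) = 1/(8*s)
q(-3, 3)² = ((⅛)/3)² = ((⅛)*(⅓))² = (1/24)² = 1/576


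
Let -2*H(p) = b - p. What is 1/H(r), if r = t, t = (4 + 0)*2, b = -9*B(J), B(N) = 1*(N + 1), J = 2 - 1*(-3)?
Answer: 1/31 ≈ 0.032258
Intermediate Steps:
J = 5 (J = 2 + 3 = 5)
B(N) = 1 + N (B(N) = 1*(1 + N) = 1 + N)
b = -54 (b = -9*(1 + 5) = -9*6 = -54)
t = 8 (t = 4*2 = 8)
r = 8
H(p) = 27 + p/2 (H(p) = -(-54 - p)/2 = 27 + p/2)
1/H(r) = 1/(27 + (½)*8) = 1/(27 + 4) = 1/31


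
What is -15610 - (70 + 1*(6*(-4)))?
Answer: -15656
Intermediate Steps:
-15610 - (70 + 1*(6*(-4))) = -15610 - (70 + 1*(-24)) = -15610 - (70 - 24) = -15610 - 1*46 = -15610 - 46 = -15656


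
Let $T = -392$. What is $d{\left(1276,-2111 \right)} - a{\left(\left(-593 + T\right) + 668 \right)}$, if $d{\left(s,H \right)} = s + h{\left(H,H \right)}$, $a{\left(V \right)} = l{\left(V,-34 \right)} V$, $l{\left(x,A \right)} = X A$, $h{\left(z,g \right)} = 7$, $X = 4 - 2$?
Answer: $-20273$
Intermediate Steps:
$X = 2$ ($X = 4 - 2 = 2$)
$l{\left(x,A \right)} = 2 A$
$a{\left(V \right)} = - 68 V$ ($a{\left(V \right)} = 2 \left(-34\right) V = - 68 V$)
$d{\left(s,H \right)} = 7 + s$ ($d{\left(s,H \right)} = s + 7 = 7 + s$)
$d{\left(1276,-2111 \right)} - a{\left(\left(-593 + T\right) + 668 \right)} = \left(7 + 1276\right) - - 68 \left(\left(-593 - 392\right) + 668\right) = 1283 - - 68 \left(-985 + 668\right) = 1283 - \left(-68\right) \left(-317\right) = 1283 - 21556 = -20273$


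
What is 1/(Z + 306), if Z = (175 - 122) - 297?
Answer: 1/62 ≈ 0.016129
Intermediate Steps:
Z = -244 (Z = 53 - 297 = -244)
1/(Z + 306) = 1/(-244 + 306) = 1/62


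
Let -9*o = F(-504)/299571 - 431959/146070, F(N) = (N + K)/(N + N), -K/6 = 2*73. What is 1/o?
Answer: 1837850110740/603876884857 ≈ 3.0434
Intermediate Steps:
K = -876 (K = -12*73 = -6*146 = -876)
F(N) = (-876 + N)/(2*N) (F(N) = (N - 876)/(N + N) = (-876 + N)/((2*N)) = (-876 + N)*(1/(2*N)) = (-876 + N)/(2*N))
o = 603876884857/1837850110740 (o = -(((1/2)*(-876 - 504)/(-504))/299571 - 431959/146070)/9 = -(((1/2)*(-1/504)*(-1380))*(1/299571) - 431959*1/146070)/9 = -((115/84)*(1/299571) - 431959/146070)/9 = -(115/25163964 - 431959/146070)/9 = -1/9*(-603876884857/204205567860) = 603876884857/1837850110740 ≈ 0.32858)
1/o = 1/(603876884857/1837850110740) = 1837850110740/603876884857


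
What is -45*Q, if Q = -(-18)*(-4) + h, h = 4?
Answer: 3060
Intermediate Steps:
Q = -68 (Q = -(-18)*(-4) + 4 = -6*12 + 4 = -72 + 4 = -68)
-45*Q = -45*(-68) = 3060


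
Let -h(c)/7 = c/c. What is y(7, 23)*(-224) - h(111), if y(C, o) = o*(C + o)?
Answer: -154553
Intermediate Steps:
h(c) = -7 (h(c) = -7*c/c = -7*1 = -7)
y(7, 23)*(-224) - h(111) = (23*(7 + 23))*(-224) - 1*(-7) = (23*30)*(-224) + 7 = 690*(-224) + 7 = -154560 + 7 = -154553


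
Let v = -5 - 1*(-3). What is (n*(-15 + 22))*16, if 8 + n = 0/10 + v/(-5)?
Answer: -4256/5 ≈ -851.20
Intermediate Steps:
v = -2 (v = -5 + 3 = -2)
n = -38/5 (n = -8 + (0/10 - 2/(-5)) = -8 + (0*(⅒) - 2*(-⅕)) = -8 + (0 + ⅖) = -8 + ⅖ = -38/5 ≈ -7.6000)
(n*(-15 + 22))*16 = -38*(-15 + 22)/5*16 = -38/5*7*16 = -266/5*16 = -4256/5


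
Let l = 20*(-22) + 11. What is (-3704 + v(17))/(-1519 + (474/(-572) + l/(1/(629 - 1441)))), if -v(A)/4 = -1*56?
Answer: -995280/99192857 ≈ -0.010034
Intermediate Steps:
l = -429 (l = -440 + 11 = -429)
v(A) = 224 (v(A) = -(-4)*56 = -4*(-56) = 224)
(-3704 + v(17))/(-1519 + (474/(-572) + l/(1/(629 - 1441)))) = (-3704 + 224)/(-1519 + (474/(-572) - 429/(1/(629 - 1441)))) = -3480/(-1519 + (474*(-1/572) - 429/(1/(-812)))) = -3480/(-1519 + (-237/286 - 429/(-1/812))) = -3480/(-1519 + (-237/286 - 429*(-812))) = -3480/(-1519 + (-237/286 + 348348)) = -3480/(-1519 + 99627291/286) = -3480/99192857/286 = -3480*286/99192857 = -995280/99192857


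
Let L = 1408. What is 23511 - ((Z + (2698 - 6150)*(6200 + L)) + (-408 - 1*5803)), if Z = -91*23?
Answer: 26294631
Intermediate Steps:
Z = -2093
23511 - ((Z + (2698 - 6150)*(6200 + L)) + (-408 - 1*5803)) = 23511 - ((-2093 + (2698 - 6150)*(6200 + 1408)) + (-408 - 1*5803)) = 23511 - ((-2093 - 3452*7608) + (-408 - 5803)) = 23511 - ((-2093 - 26262816) - 6211) = 23511 - (-26264909 - 6211) = 23511 - 1*(-26271120) = 23511 + 26271120 = 26294631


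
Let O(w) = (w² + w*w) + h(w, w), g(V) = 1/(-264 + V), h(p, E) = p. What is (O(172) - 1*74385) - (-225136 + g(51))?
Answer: 44749384/213 ≈ 2.1009e+5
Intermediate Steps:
O(w) = w + 2*w² (O(w) = (w² + w*w) + w = (w² + w²) + w = 2*w² + w = w + 2*w²)
(O(172) - 1*74385) - (-225136 + g(51)) = (172*(1 + 2*172) - 1*74385) - (-225136 + 1/(-264 + 51)) = (172*(1 + 344) - 74385) - (-225136 + 1/(-213)) = (172*345 - 74385) - (-225136 - 1/213) = (59340 - 74385) - 1*(-47953969/213) = -15045 + 47953969/213 = 44749384/213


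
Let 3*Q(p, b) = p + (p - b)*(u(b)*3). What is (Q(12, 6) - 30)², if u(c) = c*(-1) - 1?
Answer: 4624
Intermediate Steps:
u(c) = -1 - c (u(c) = -c - 1 = -1 - c)
Q(p, b) = p/3 + (-3 - 3*b)*(p - b)/3 (Q(p, b) = (p + (p - b)*((-1 - b)*3))/3 = (p + (p - b)*(-3 - 3*b))/3 = (p + (-3 - 3*b)*(p - b))/3 = p/3 + (-3 - 3*b)*(p - b)/3)
(Q(12, 6) - 30)² = ((6 + 6² - ⅔*12 - 1*6*12) - 30)² = ((6 + 36 - 8 - 72) - 30)² = (-38 - 30)² = (-68)² = 4624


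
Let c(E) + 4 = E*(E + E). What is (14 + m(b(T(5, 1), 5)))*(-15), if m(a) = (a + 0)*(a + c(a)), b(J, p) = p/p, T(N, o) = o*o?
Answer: -195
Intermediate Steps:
T(N, o) = o²
c(E) = -4 + 2*E² (c(E) = -4 + E*(E + E) = -4 + E*(2*E) = -4 + 2*E²)
b(J, p) = 1
m(a) = a*(-4 + a + 2*a²) (m(a) = (a + 0)*(a + (-4 + 2*a²)) = a*(-4 + a + 2*a²))
(14 + m(b(T(5, 1), 5)))*(-15) = (14 + 1*(-4 + 1 + 2*1²))*(-15) = (14 + 1*(-4 + 1 + 2*1))*(-15) = (14 + 1*(-4 + 1 + 2))*(-15) = (14 + 1*(-1))*(-15) = (14 - 1)*(-15) = 13*(-15) = -195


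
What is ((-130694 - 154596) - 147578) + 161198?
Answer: -271670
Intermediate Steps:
((-130694 - 154596) - 147578) + 161198 = (-285290 - 147578) + 161198 = -432868 + 161198 = -271670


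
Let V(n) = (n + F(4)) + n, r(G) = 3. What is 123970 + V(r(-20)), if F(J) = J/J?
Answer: 123977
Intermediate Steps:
F(J) = 1
V(n) = 1 + 2*n (V(n) = (n + 1) + n = (1 + n) + n = 1 + 2*n)
123970 + V(r(-20)) = 123970 + (1 + 2*3) = 123970 + (1 + 6) = 123970 + 7 = 123977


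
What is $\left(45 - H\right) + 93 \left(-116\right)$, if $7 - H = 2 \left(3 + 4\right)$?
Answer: $-10736$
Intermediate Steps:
$H = -7$ ($H = 7 - 2 \left(3 + 4\right) = 7 - 2 \cdot 7 = 7 - 14 = -7$)
$\left(45 - H\right) + 93 \left(-116\right) = \left(45 - -7\right) + 93 \left(-116\right) = \left(45 + 7\right) - 10788 = 52 - 10788 = -10736$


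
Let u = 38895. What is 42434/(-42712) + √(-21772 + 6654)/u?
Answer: -21217/21356 + I*√15118/38895 ≈ -0.99349 + 0.0031612*I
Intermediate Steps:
42434/(-42712) + √(-21772 + 6654)/u = 42434/(-42712) + √(-21772 + 6654)/38895 = 42434*(-1/42712) + √(-15118)*(1/38895) = -21217/21356 + (I*√15118)*(1/38895) = -21217/21356 + I*√15118/38895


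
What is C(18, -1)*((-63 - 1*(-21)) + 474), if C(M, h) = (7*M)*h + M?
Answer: -46656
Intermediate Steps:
C(M, h) = M + 7*M*h (C(M, h) = 7*M*h + M = M + 7*M*h)
C(18, -1)*((-63 - 1*(-21)) + 474) = (18*(1 + 7*(-1)))*((-63 - 1*(-21)) + 474) = (18*(1 - 7))*((-63 + 21) + 474) = (18*(-6))*(-42 + 474) = -108*432 = -46656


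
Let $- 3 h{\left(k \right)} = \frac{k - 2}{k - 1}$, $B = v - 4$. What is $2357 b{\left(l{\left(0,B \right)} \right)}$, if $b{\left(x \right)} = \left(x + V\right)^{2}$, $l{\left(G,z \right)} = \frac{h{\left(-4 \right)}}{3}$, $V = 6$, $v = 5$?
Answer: $\frac{18252608}{225} \approx 81123.0$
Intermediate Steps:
$B = 1$ ($B = 5 - 4 = 1$)
$h{\left(k \right)} = - \frac{-2 + k}{3 \left(-1 + k\right)}$ ($h{\left(k \right)} = - \frac{\left(k - 2\right) \frac{1}{k - 1}}{3} = - \frac{\left(-2 + k\right) \frac{1}{-1 + k}}{3} = - \frac{\frac{1}{-1 + k} \left(-2 + k\right)}{3} = - \frac{-2 + k}{3 \left(-1 + k\right)}$)
$l{\left(G,z \right)} = - \frac{2}{15}$ ($l{\left(G,z \right)} = \frac{\frac{1}{3} \frac{1}{-1 - 4} \left(2 - -4\right)}{3} = \frac{2 + 4}{3 \left(-5\right)} \frac{1}{3} = \frac{1}{3} \left(- \frac{1}{5}\right) 6 \cdot \frac{1}{3} = \left(- \frac{2}{5}\right) \frac{1}{3} = - \frac{2}{15}$)
$b{\left(x \right)} = \left(6 + x\right)^{2}$ ($b{\left(x \right)} = \left(x + 6\right)^{2} = \left(6 + x\right)^{2}$)
$2357 b{\left(l{\left(0,B \right)} \right)} = 2357 \left(6 - \frac{2}{15}\right)^{2} = 2357 \left(\frac{88}{15}\right)^{2} = 2357 \cdot \frac{7744}{225} = \frac{18252608}{225}$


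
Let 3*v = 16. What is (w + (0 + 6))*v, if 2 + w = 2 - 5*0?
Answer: 32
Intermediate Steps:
v = 16/3 (v = (⅓)*16 = 16/3 ≈ 5.3333)
w = 0 (w = -2 + (2 - 5*0) = -2 + (2 + 0) = -2 + 2 = 0)
(w + (0 + 6))*v = (0 + (0 + 6))*(16/3) = (0 + 6)*(16/3) = 6*(16/3) = 32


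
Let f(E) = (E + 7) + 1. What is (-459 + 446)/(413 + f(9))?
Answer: -13/430 ≈ -0.030233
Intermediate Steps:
f(E) = 8 + E (f(E) = (7 + E) + 1 = 8 + E)
(-459 + 446)/(413 + f(9)) = (-459 + 446)/(413 + (8 + 9)) = -13/(413 + 17) = -13/430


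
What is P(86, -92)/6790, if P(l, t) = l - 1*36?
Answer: 5/679 ≈ 0.0073638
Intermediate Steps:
P(l, t) = -36 + l (P(l, t) = l - 36 = -36 + l)
P(86, -92)/6790 = (-36 + 86)/6790 = 50*(1/6790) = 5/679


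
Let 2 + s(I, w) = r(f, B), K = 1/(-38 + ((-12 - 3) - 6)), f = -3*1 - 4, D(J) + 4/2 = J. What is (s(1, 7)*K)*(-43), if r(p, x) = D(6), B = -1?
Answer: 86/59 ≈ 1.4576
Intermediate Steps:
D(J) = -2 + J
f = -7 (f = -3 - 4 = -7)
r(p, x) = 4 (r(p, x) = -2 + 6 = 4)
K = -1/59 (K = 1/(-38 + (-15 - 6)) = 1/(-38 - 21) = 1/(-59) = -1/59 ≈ -0.016949)
s(I, w) = 2 (s(I, w) = -2 + 4 = 2)
(s(1, 7)*K)*(-43) = (2*(-1/59))*(-43) = -2/59*(-43) = 86/59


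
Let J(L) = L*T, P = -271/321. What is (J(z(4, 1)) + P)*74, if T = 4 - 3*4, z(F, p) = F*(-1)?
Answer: 740074/321 ≈ 2305.5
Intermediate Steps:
z(F, p) = -F
T = -8 (T = 4 - 12 = -8)
P = -271/321 (P = -271*1/321 = -271/321 ≈ -0.84424)
J(L) = -8*L (J(L) = L*(-8) = -8*L)
(J(z(4, 1)) + P)*74 = (-(-8)*4 - 271/321)*74 = (-8*(-4) - 271/321)*74 = (32 - 271/321)*74 = (10001/321)*74 = 740074/321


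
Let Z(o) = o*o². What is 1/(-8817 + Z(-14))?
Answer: -1/11561 ≈ -8.6498e-5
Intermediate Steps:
Z(o) = o³
1/(-8817 + Z(-14)) = 1/(-8817 + (-14)³) = 1/(-8817 - 2744) = 1/(-11561) = -1/11561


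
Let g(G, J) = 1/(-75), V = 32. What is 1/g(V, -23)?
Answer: -75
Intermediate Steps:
g(G, J) = -1/75
1/g(V, -23) = 1/(-1/75) = -75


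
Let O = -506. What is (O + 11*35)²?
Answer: 14641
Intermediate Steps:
(O + 11*35)² = (-506 + 11*35)² = (-506 + 385)² = (-121)² = 14641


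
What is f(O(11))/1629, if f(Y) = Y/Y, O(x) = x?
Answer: 1/1629 ≈ 0.00061387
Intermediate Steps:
f(Y) = 1
f(O(11))/1629 = 1/1629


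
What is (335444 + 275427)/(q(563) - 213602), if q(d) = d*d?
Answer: 610871/103367 ≈ 5.9097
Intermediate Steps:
q(d) = d²
(335444 + 275427)/(q(563) - 213602) = (335444 + 275427)/(563² - 213602) = 610871/(316969 - 213602) = 610871/103367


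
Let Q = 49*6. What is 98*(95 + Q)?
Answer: 38122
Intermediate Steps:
Q = 294
98*(95 + Q) = 98*(95 + 294) = 98*389 = 38122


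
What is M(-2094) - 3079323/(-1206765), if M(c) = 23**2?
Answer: 23757704/44695 ≈ 531.55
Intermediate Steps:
M(c) = 529
M(-2094) - 3079323/(-1206765) = 529 - 3079323/(-1206765) = 529 - 3079323*(-1)/1206765 = 529 - 1*(-114049/44695) = 529 + 114049/44695 = 23757704/44695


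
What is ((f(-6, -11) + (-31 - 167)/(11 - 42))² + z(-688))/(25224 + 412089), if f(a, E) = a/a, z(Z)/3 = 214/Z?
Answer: 17731223/144568680792 ≈ 0.00012265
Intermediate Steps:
z(Z) = 642/Z (z(Z) = 3*(214/Z) = 642/Z)
f(a, E) = 1
((f(-6, -11) + (-31 - 167)/(11 - 42))² + z(-688))/(25224 + 412089) = ((1 + (-31 - 167)/(11 - 42))² + 642/(-688))/(25224 + 412089) = ((1 - 198/(-31))² + 642*(-1/688))/437313 = ((1 - 198*(-1/31))² - 321/344)*(1/437313) = ((1 + 198/31)² - 321/344)*(1/437313) = ((229/31)² - 321/344)*(1/437313) = (52441/961 - 321/344)*(1/437313) = (17731223/330584)*(1/437313) = 17731223/144568680792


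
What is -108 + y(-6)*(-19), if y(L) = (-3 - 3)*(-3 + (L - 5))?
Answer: -1704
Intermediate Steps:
y(L) = 48 - 6*L (y(L) = -6*(-3 + (-5 + L)) = -6*(-8 + L) = 48 - 6*L)
-108 + y(-6)*(-19) = -108 + (48 - 6*(-6))*(-19) = -108 + (48 + 36)*(-19) = -108 + 84*(-19) = -108 - 1596 = -1704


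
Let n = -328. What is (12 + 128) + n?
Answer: -188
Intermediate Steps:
(12 + 128) + n = (12 + 128) - 328 = 140 - 328 = -188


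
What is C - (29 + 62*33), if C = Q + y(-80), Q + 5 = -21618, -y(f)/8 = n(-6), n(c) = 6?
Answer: -23746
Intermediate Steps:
y(f) = -48 (y(f) = -8*6 = -48)
Q = -21623 (Q = -5 - 21618 = -21623)
C = -21671 (C = -21623 - 48 = -21671)
C - (29 + 62*33) = -21671 - (29 + 62*33) = -21671 - (29 + 2046) = -21671 - 1*2075 = -21671 - 2075 = -23746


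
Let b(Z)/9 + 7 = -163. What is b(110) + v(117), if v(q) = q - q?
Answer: -1530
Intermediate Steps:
b(Z) = -1530 (b(Z) = -63 + 9*(-163) = -63 - 1467 = -1530)
v(q) = 0
b(110) + v(117) = -1530 + 0 = -1530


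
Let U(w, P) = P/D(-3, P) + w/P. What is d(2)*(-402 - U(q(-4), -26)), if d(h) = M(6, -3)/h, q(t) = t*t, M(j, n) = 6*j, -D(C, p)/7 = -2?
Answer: -654426/91 ≈ -7191.5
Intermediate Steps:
D(C, p) = 14 (D(C, p) = -7*(-2) = 14)
q(t) = t²
d(h) = 36/h (d(h) = (6*6)/h = 36/h)
U(w, P) = P/14 + w/P
d(2)*(-402 - U(q(-4), -26)) = (36/2)*(-402 - ((1/14)*(-26) + (-4)²/(-26))) = (36*(½))*(-402 - (-13/7 + 16*(-1/26))) = 18*(-402 - (-13/7 - 8/13)) = 18*(-402 - 1*(-225/91)) = 18*(-402 + 225/91) = 18*(-36357/91) = -654426/91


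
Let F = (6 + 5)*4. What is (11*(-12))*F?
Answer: -5808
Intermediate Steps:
F = 44 (F = 11*4 = 44)
(11*(-12))*F = (11*(-12))*44 = -132*44 = -5808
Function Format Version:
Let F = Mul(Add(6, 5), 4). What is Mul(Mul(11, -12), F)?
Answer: -5808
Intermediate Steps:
F = 44 (F = Mul(11, 4) = 44)
Mul(Mul(11, -12), F) = Mul(Mul(11, -12), 44) = Mul(-132, 44) = -5808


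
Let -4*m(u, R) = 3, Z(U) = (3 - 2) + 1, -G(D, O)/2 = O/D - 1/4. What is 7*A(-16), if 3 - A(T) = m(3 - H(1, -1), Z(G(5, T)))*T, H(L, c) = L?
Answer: -63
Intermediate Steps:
G(D, O) = ½ - 2*O/D (G(D, O) = -2*(O/D - 1/4) = -2*(O/D - 1*¼) = -2*(O/D - ¼) = -2*(-¼ + O/D) = ½ - 2*O/D)
Z(U) = 2 (Z(U) = 1 + 1 = 2)
m(u, R) = -¾ (m(u, R) = -¼*3 = -¾)
A(T) = 3 + 3*T/4 (A(T) = 3 - (-3)*T/4 = 3 + 3*T/4)
7*A(-16) = 7*(3 + (¾)*(-16)) = 7*(3 - 12) = 7*(-9) = -63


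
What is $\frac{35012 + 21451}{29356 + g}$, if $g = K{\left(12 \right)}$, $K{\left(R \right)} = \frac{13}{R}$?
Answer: $\frac{677556}{352285} \approx 1.9233$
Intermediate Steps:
$g = \frac{13}{12} \approx 1.0833$
$\frac{35012 + 21451}{29356 + g} = \frac{35012 + 21451}{29356 + \frac{13}{12}} = \frac{56463}{\frac{352285}{12}} = 56463 \cdot \frac{12}{352285} = \frac{677556}{352285}$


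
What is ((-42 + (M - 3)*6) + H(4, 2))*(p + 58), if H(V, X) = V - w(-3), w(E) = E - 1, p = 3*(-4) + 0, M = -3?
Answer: -3220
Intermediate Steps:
p = -12 (p = -12 + 0 = -12)
w(E) = -1 + E
H(V, X) = 4 + V (H(V, X) = V - (-1 - 3) = V - 1*(-4) = V + 4 = 4 + V)
((-42 + (M - 3)*6) + H(4, 2))*(p + 58) = ((-42 + (-3 - 3)*6) + (4 + 4))*(-12 + 58) = ((-42 - 6*6) + 8)*46 = ((-42 - 36) + 8)*46 = (-78 + 8)*46 = -70*46 = -3220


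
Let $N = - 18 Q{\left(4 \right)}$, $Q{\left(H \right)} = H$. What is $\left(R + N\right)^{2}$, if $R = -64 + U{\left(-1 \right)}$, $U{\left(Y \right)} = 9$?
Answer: $16129$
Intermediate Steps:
$R = -55$ ($R = -64 + 9 = -55$)
$N = -72$ ($N = \left(-18\right) 4 = -72$)
$\left(R + N\right)^{2} = \left(-55 - 72\right)^{2} = \left(-127\right)^{2} = 16129$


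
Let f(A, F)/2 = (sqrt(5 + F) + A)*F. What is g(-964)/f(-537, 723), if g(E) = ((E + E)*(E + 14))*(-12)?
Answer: 429600/15139 + 1600*sqrt(182)/15139 ≈ 29.803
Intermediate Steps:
g(E) = -24*E*(14 + E) (g(E) = ((2*E)*(14 + E))*(-12) = (2*E*(14 + E))*(-12) = -24*E*(14 + E))
f(A, F) = 2*F*(A + sqrt(5 + F)) (f(A, F) = 2*((sqrt(5 + F) + A)*F) = 2*((A + sqrt(5 + F))*F) = 2*(F*(A + sqrt(5 + F))) = 2*F*(A + sqrt(5 + F)))
g(-964)/f(-537, 723) = (-24*(-964)*(14 - 964))/((2*723*(-537 + sqrt(5 + 723)))) = (-24*(-964)*(-950))/((2*723*(-537 + sqrt(728)))) = -21979200*1/(1446*(-537 + 2*sqrt(182))) = -21979200/(-776502 + 2892*sqrt(182))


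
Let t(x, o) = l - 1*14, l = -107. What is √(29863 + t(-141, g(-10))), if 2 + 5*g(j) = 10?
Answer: √29742 ≈ 172.46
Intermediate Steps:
g(j) = 8/5 (g(j) = -⅖ + (⅕)*10 = -⅖ + 2 = 8/5)
t(x, o) = -121 (t(x, o) = -107 - 1*14 = -107 - 14 = -121)
√(29863 + t(-141, g(-10))) = √(29863 - 121) = √29742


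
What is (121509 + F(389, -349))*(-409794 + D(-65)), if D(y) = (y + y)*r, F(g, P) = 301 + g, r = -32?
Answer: -49568069166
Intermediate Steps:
D(y) = -64*y (D(y) = (y + y)*(-32) = (2*y)*(-32) = -64*y)
(121509 + F(389, -349))*(-409794 + D(-65)) = (121509 + (301 + 389))*(-409794 - 64*(-65)) = (121509 + 690)*(-409794 + 4160) = 122199*(-405634) = -49568069166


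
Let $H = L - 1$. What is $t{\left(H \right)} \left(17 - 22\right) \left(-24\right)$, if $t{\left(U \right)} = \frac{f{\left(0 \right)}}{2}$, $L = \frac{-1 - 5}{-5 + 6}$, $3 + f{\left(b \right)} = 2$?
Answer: $-60$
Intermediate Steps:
$f{\left(b \right)} = -1$ ($f{\left(b \right)} = -3 + 2 = -1$)
$L = -6$ ($L = - \frac{6}{1} = \left(-6\right) 1 = -6$)
$H = -7$ ($H = -6 - 1 = -7$)
$t{\left(U \right)} = - \frac{1}{2}$
$t{\left(H \right)} \left(17 - 22\right) \left(-24\right) = - \frac{\left(17 - 22\right) \left(-24\right)}{2} = - \frac{\left(-5\right) \left(-24\right)}{2} = \left(- \frac{1}{2}\right) 120 = -60$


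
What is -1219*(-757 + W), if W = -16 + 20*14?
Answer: 600967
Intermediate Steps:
W = 264 (W = -16 + 280 = 264)
-1219*(-757 + W) = -1219*(-757 + 264) = -1219*(-493) = 600967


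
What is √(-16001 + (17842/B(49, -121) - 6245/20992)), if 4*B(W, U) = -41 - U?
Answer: I*√650203161290/6560 ≈ 122.92*I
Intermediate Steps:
B(W, U) = -41/4 - U/4 (B(W, U) = (-41 - U)/4 = -41/4 - U/4)
√(-16001 + (17842/B(49, -121) - 6245/20992)) = √(-16001 + (17842/(-41/4 - ¼*(-121)) - 6245/20992)) = √(-16001 + (17842/(-41/4 + 121/4) - 6245*1/20992)) = √(-16001 + (17842/20 - 6245/20992)) = √(-16001 + (17842*(1/20) - 6245/20992)) = √(-16001 + (8921/10 - 6245/20992)) = √(-16001 + 93603591/104960) = √(-1585861369/104960) = I*√650203161290/6560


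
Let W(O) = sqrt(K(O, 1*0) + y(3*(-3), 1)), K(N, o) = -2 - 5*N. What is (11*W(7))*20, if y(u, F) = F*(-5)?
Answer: 220*I*sqrt(42) ≈ 1425.8*I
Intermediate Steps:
y(u, F) = -5*F
W(O) = sqrt(-7 - 5*O) (W(O) = sqrt((-2 - 5*O) - 5*1) = sqrt((-2 - 5*O) - 5) = sqrt(-7 - 5*O))
(11*W(7))*20 = (11*sqrt(-7 - 5*7))*20 = (11*sqrt(-7 - 35))*20 = (11*sqrt(-42))*20 = (11*(I*sqrt(42)))*20 = (11*I*sqrt(42))*20 = 220*I*sqrt(42)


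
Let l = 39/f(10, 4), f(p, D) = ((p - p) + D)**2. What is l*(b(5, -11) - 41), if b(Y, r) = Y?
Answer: -351/4 ≈ -87.750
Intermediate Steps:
f(p, D) = D**2 (f(p, D) = (0 + D)**2 = D**2)
l = 39/16 (l = 39/(4**2) = 39/16 ≈ 2.4375)
l*(b(5, -11) - 41) = 39*(5 - 41)/16 = (39/16)*(-36) = -351/4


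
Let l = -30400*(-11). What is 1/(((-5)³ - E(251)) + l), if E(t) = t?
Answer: 1/334024 ≈ 2.9938e-6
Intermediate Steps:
l = 334400
1/(((-5)³ - E(251)) + l) = 1/(((-5)³ - 1*251) + 334400) = 1/((-125 - 251) + 334400) = 1/(-376 + 334400) = 1/334024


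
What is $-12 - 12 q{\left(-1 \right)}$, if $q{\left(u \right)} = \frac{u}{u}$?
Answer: $-24$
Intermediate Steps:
$q{\left(u \right)} = 1$
$-12 - 12 q{\left(-1 \right)} = -12 - 12 = -24$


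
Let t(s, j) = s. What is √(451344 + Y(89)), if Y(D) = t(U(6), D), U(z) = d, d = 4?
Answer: 2*√112837 ≈ 671.82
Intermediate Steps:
U(z) = 4
Y(D) = 4
√(451344 + Y(89)) = √(451344 + 4) = √451348 = 2*√112837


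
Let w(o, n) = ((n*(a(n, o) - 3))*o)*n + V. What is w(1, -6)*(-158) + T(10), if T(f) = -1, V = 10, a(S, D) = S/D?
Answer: 49611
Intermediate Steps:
w(o, n) = 10 + o*n²*(-3 + n/o) (w(o, n) = ((n*(n/o - 3))*o)*n + 10 = ((n*(-3 + n/o))*o)*n + 10 = (n*o*(-3 + n/o))*n + 10 = o*n²*(-3 + n/o) + 10 = 10 + o*n²*(-3 + n/o))
w(1, -6)*(-158) + T(10) = (10 + (-6)³ - 3*1*(-6)²)*(-158) - 1 = (10 - 216 - 3*1*36)*(-158) - 1 = (10 - 216 - 108)*(-158) - 1 = -314*(-158) - 1 = 49612 - 1 = 49611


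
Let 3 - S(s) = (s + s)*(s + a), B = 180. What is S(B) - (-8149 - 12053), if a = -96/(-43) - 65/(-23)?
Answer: -45905535/989 ≈ -46416.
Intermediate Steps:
a = 5003/989 (a = -96*(-1/43) - 65*(-1/23) = 96/43 + 65/23 = 5003/989 ≈ 5.0586)
S(s) = 3 - 2*s*(5003/989 + s) (S(s) = 3 - (s + s)*(s + 5003/989) = 3 - 2*s*(5003/989 + s))
S(B) - (-8149 - 12053) = (3 - 2*180**2 - 10006/989*180) - (-8149 - 12053) = (3 - 2*32400 - 1801080/989) - 1*(-20202) = (3 - 64800 - 1801080/989) + 20202 = -65885313/989 + 20202 = -45905535/989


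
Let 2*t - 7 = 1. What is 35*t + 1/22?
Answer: 3081/22 ≈ 140.05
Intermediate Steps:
t = 4 (t = 7/2 + (½)*1 = 7/2 + ½ = 4)
35*t + 1/22 = 35*4 + 1/22 = 140 + 1/22 = 3081/22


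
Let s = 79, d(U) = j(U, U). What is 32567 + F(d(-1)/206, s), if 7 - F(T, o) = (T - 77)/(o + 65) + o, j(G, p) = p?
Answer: 963947543/29664 ≈ 32496.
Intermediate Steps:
d(U) = U
F(T, o) = 7 - o - (-77 + T)/(65 + o) (F(T, o) = 7 - ((T - 77)/(o + 65) + o) = 7 - ((-77 + T)/(65 + o) + o) = 7 - (o + (-77 + T)/(65 + o)) = 7 + (-o - (-77 + T)/(65 + o)) = 7 - o - (-77 + T)/(65 + o))
32567 + F(d(-1)/206, s) = 32567 + (532 - (-1)/206 - 1*79**2 - 58*79)/(65 + 79) = 32567 + (532 - (-1)/206 - 1*6241 - 4582)/144 = 32567 + (532 - 1*(-1/206) - 6241 - 4582)/144 = 32567 + (532 + 1/206 - 6241 - 4582)/144 = 32567 + (1/144)*(-2119945/206) = 32567 - 2119945/29664 = 963947543/29664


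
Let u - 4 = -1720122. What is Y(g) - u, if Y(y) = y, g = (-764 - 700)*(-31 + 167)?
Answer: 1521014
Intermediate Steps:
g = -199104 (g = -1464*136 = -199104)
u = -1720118 (u = 4 - 1720122 = -1720118)
Y(g) - u = -199104 - 1*(-1720118) = -199104 + 1720118 = 1521014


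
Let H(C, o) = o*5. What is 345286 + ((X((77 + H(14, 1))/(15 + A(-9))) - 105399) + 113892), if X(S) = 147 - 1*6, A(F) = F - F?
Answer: 353920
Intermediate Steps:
A(F) = 0
H(C, o) = 5*o
X(S) = 141 (X(S) = 147 - 6 = 141)
345286 + ((X((77 + H(14, 1))/(15 + A(-9))) - 105399) + 113892) = 345286 + ((141 - 105399) + 113892) = 345286 + (-105258 + 113892) = 345286 + 8634 = 353920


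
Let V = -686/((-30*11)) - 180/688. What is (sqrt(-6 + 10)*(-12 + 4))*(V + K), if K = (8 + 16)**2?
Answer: -65593804/7095 ≈ -9245.1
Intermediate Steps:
K = 576 (K = 24**2 = 576)
V = 51571/28380 (V = -686/(-330) - 180*1/688 = -686*(-1/330) - 45/172 = 343/165 - 45/172 = 51571/28380 ≈ 1.8172)
(sqrt(-6 + 10)*(-12 + 4))*(V + K) = (sqrt(-6 + 10)*(-12 + 4))*(51571/28380 + 576) = (sqrt(4)*(-8))*(16398451/28380) = (2*(-8))*(16398451/28380) = -16*16398451/28380 = -65593804/7095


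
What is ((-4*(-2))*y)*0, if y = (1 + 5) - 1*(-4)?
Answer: 0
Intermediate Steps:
y = 10 (y = 6 + 4 = 10)
((-4*(-2))*y)*0 = (-4*(-2)*10)*0 = (8*10)*0 = 80*0 = 0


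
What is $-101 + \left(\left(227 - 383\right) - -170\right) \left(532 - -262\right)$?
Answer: $11015$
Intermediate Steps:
$-101 + \left(\left(227 - 383\right) - -170\right) \left(532 - -262\right) = -101 + \left(-156 + 170\right) \left(532 + 262\right) = -101 + 14 \cdot 794 = -101 + 11116 = 11015$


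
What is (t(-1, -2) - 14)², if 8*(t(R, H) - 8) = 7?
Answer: 1681/64 ≈ 26.266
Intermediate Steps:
t(R, H) = 71/8 (t(R, H) = 8 + (⅛)*7 = 8 + 7/8 = 71/8)
(t(-1, -2) - 14)² = (71/8 - 14)² = (-41/8)² = 1681/64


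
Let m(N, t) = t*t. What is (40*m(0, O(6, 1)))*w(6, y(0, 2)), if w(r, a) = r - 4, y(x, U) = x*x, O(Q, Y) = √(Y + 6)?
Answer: 560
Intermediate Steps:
O(Q, Y) = √(6 + Y)
y(x, U) = x²
w(r, a) = -4 + r
m(N, t) = t²
(40*m(0, O(6, 1)))*w(6, y(0, 2)) = (40*(√(6 + 1))²)*(-4 + 6) = (40*(√7)²)*2 = (40*7)*2 = 280*2 = 560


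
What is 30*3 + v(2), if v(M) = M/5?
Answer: 452/5 ≈ 90.400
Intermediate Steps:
v(M) = M/5 (v(M) = M*(⅕) = M/5)
30*3 + v(2) = 30*3 + (⅕)*2 = 90 + ⅖ = 452/5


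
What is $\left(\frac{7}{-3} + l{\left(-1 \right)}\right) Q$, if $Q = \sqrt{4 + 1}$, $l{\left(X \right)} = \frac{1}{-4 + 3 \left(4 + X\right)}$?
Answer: $- \frac{32 \sqrt{5}}{15} \approx -4.7703$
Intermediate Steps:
$l{\left(X \right)} = \frac{1}{8 + 3 X}$ ($l{\left(X \right)} = \frac{1}{-4 + \left(12 + 3 X\right)} = \frac{1}{8 + 3 X}$)
$Q = \sqrt{5} \approx 2.2361$
$\left(\frac{7}{-3} + l{\left(-1 \right)}\right) Q = \left(\frac{7}{-3} + \frac{1}{8 + 3 \left(-1\right)}\right) \sqrt{5} = \left(7 \left(- \frac{1}{3}\right) + \frac{1}{8 - 3}\right) \sqrt{5} = \left(- \frac{7}{3} + \frac{1}{5}\right) \sqrt{5} = - \frac{32 \sqrt{5}}{15}$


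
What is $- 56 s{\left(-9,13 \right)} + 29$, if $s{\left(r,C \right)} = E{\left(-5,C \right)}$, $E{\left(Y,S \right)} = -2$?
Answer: $141$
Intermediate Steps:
$s{\left(r,C \right)} = -2$
$- 56 s{\left(-9,13 \right)} + 29 = \left(-56\right) \left(-2\right) + 29 = 112 + 29 = 141$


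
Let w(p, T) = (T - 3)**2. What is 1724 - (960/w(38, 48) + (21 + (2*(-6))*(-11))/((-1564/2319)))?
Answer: 24223777/12420 ≈ 1950.4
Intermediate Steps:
w(p, T) = (-3 + T)**2
1724 - (960/w(38, 48) + (21 + (2*(-6))*(-11))/((-1564/2319))) = 1724 - (960/((-3 + 48)**2) + (21 + (2*(-6))*(-11))/((-1564/2319))) = 1724 - (960/(45**2) + (21 - 12*(-11))/((-1564*1/2319))) = 1724 - (960/2025 + (21 + 132)/(-1564/2319)) = 1724 - (960*(1/2025) + 153*(-2319/1564)) = 1724 - (64/135 - 20871/92) = 1724 - 1*(-2811697/12420) = 1724 + 2811697/12420 = 24223777/12420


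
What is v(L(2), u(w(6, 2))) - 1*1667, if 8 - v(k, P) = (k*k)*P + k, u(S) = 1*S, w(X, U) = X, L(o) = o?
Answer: -1685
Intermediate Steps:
u(S) = S
v(k, P) = 8 - k - P*k² (v(k, P) = 8 - ((k*k)*P + k) = 8 - (k²*P + k) = 8 - (P*k² + k) = 8 - (k + P*k²) = 8 + (-k - P*k²) = 8 - k - P*k²)
v(L(2), u(w(6, 2))) - 1*1667 = (8 - 1*2 - 1*6*2²) - 1*1667 = (8 - 2 - 1*6*4) - 1667 = (8 - 2 - 24) - 1667 = -18 - 1667 = -1685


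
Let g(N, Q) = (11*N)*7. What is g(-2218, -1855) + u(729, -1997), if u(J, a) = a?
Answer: -172783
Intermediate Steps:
g(N, Q) = 77*N
g(-2218, -1855) + u(729, -1997) = 77*(-2218) - 1997 = -170786 - 1997 = -172783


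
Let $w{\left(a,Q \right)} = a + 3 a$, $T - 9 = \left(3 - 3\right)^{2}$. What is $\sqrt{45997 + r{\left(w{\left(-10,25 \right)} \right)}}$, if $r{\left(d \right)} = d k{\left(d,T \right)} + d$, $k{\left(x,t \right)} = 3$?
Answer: $3 \sqrt{5093} \approx 214.1$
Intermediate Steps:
$T = 9$ ($T = 9 + \left(3 - 3\right)^{2} = 9 + 0^{2} = 9 + 0 = 9$)
$w{\left(a,Q \right)} = 4 a$
$r{\left(d \right)} = 4 d$ ($r{\left(d \right)} = d 3 + d = 3 d + d = 4 d$)
$\sqrt{45997 + r{\left(w{\left(-10,25 \right)} \right)}} = \sqrt{45997 + 4 \cdot 4 \left(-10\right)} = \sqrt{45997 + 4 \left(-40\right)} = \sqrt{45997 - 160} = \sqrt{45837} = 3 \sqrt{5093}$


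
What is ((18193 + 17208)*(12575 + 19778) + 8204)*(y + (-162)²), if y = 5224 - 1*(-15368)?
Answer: 53642992350852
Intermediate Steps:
y = 20592 (y = 5224 + 15368 = 20592)
((18193 + 17208)*(12575 + 19778) + 8204)*(y + (-162)²) = ((18193 + 17208)*(12575 + 19778) + 8204)*(20592 + (-162)²) = (35401*32353 + 8204)*(20592 + 26244) = (1145328553 + 8204)*46836 = 1145336757*46836 = 53642992350852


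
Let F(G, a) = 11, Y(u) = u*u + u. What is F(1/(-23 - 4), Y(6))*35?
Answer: 385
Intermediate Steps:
Y(u) = u + u**2 (Y(u) = u**2 + u = u + u**2)
F(1/(-23 - 4), Y(6))*35 = 11*35 = 385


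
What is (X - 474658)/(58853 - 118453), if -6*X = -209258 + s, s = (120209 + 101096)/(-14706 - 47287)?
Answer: 10905339191/1477913120 ≈ 7.3789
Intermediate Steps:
s = -221305/61993 (s = 221305/(-61993) = 221305*(-1/61993) = -221305/61993 ≈ -3.5698)
X = 4324250833/123986 (X = -(-209258 - 221305/61993)/6 = -⅙*(-12972752499/61993) = 4324250833/123986 ≈ 34877.)
(X - 474658)/(58853 - 118453) = (4324250833/123986 - 474658)/(58853 - 118453) = -54526695955/123986/(-59600) = -54526695955/123986*(-1/59600) = 10905339191/1477913120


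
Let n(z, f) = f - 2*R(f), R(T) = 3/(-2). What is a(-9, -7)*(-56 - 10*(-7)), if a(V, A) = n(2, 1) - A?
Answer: 154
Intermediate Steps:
R(T) = -3/2 (R(T) = 3*(-½) = -3/2)
n(z, f) = 3 + f (n(z, f) = f - 2*(-3/2) = f + 3 = 3 + f)
a(V, A) = 4 - A (a(V, A) = (3 + 1) - A = 4 - A)
a(-9, -7)*(-56 - 10*(-7)) = (4 - 1*(-7))*(-56 - 10*(-7)) = (4 + 7)*(-56 + 70) = 11*14 = 154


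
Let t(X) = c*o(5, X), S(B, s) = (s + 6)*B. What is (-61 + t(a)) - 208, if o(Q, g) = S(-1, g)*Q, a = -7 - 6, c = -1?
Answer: -304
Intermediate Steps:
S(B, s) = B*(6 + s) (S(B, s) = (6 + s)*B = B*(6 + s))
a = -13
o(Q, g) = Q*(-6 - g) (o(Q, g) = (-(6 + g))*Q = (-6 - g)*Q = Q*(-6 - g))
t(X) = 30 + 5*X (t(X) = -(-1)*5*(6 + X) = -(-30 - 5*X) = 30 + 5*X)
(-61 + t(a)) - 208 = (-61 + (30 + 5*(-13))) - 208 = (-61 + (30 - 65)) - 208 = (-61 - 35) - 208 = -96 - 208 = -304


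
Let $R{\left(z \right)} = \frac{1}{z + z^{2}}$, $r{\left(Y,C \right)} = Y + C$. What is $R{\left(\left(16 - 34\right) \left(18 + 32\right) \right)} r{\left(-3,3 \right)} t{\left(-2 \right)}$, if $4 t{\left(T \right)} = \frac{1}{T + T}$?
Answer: $0$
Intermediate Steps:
$t{\left(T \right)} = \frac{1}{8 T}$ ($t{\left(T \right)} = \frac{1}{4 \left(T + T\right)} = \frac{1}{4 \cdot 2 T} = \frac{\frac{1}{2} \frac{1}{T}}{4} = \frac{1}{8 T}$)
$r{\left(Y,C \right)} = C + Y$
$R{\left(\left(16 - 34\right) \left(18 + 32\right) \right)} r{\left(-3,3 \right)} t{\left(-2 \right)} = \frac{1}{\left(16 - 34\right) \left(18 + 32\right) \left(1 + \left(16 - 34\right) \left(18 + 32\right)\right)} \left(3 - 3\right) \frac{1}{8 \left(-2\right)} = \frac{1}{\left(-18\right) 50 \left(1 - 900\right)} 0 \cdot \frac{1}{8} \left(- \frac{1}{2}\right) = \frac{1}{\left(-900\right) \left(1 - 900\right)} 0 \left(- \frac{1}{16}\right) = - \frac{1}{900 \left(-899\right)} 0 = \left(- \frac{1}{900}\right) \left(- \frac{1}{899}\right) 0 = \frac{1}{809100} \cdot 0 = 0$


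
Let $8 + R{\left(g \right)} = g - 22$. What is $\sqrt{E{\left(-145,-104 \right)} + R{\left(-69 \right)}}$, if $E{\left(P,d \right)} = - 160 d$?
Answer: $\sqrt{16541} \approx 128.61$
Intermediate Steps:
$R{\left(g \right)} = -30 + g$ ($R{\left(g \right)} = -8 + \left(g - 22\right) = -8 + \left(-22 + g\right) = -30 + g$)
$\sqrt{E{\left(-145,-104 \right)} + R{\left(-69 \right)}} = \sqrt{\left(-160\right) \left(-104\right) - 99} = \sqrt{16640 - 99} = \sqrt{16541}$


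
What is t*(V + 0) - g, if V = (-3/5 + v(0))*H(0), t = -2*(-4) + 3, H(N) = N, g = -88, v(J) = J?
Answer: 88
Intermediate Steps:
t = 11 (t = 8 + 3 = 11)
V = 0 (V = (-3/5 + 0)*0 = (-3*⅕ + 0)*0 = (-⅗ + 0)*0 = -⅗*0 = 0)
t*(V + 0) - g = 11*(0 + 0) - 1*(-88) = 11*0 + 88 = 0 + 88 = 88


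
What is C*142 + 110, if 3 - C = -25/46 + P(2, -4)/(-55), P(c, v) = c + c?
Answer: 788729/1265 ≈ 623.50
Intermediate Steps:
P(c, v) = 2*c
C = 9149/2530 (C = 3 - (-25/46 + (2*2)/(-55)) = 3 - (-25*1/46 + 4*(-1/55)) = 3 - (-25/46 - 4/55) = 3 - 1*(-1559/2530) = 3 + 1559/2530 = 9149/2530 ≈ 3.6162)
C*142 + 110 = (9149/2530)*142 + 110 = 649579/1265 + 110 = 788729/1265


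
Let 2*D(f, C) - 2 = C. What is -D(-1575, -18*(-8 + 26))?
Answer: 161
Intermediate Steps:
D(f, C) = 1 + C/2
-D(-1575, -18*(-8 + 26)) = -(1 + (-18*(-8 + 26))/2) = -(1 + (-18*18)/2) = -(1 + (½)*(-324)) = -(1 - 162) = -1*(-161) = 161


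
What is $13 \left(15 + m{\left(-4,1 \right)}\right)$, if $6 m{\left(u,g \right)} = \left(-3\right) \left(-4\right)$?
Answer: $221$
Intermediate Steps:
$m{\left(u,g \right)} = 2$ ($m{\left(u,g \right)} = \frac{\left(-3\right) \left(-4\right)}{6} = \frac{1}{6} \cdot 12 = 2$)
$13 \left(15 + m{\left(-4,1 \right)}\right) = 13 \left(15 + 2\right) = 13 \cdot 17 = 221$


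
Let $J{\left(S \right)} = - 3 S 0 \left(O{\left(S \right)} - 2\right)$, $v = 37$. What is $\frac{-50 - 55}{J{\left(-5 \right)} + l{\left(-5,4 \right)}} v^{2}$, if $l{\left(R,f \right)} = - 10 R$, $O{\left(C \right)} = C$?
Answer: $- \frac{28749}{10} \approx -2874.9$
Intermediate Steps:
$J{\left(S \right)} = 0$ ($J{\left(S \right)} = - 3 S 0 \left(S - 2\right) = 0 \left(-2 + S\right) = 0$)
$\frac{-50 - 55}{J{\left(-5 \right)} + l{\left(-5,4 \right)}} v^{2} = \frac{-50 - 55}{0 - -50} \cdot 37^{2} = - \frac{105}{0 + 50} \cdot 1369 = - \frac{105}{50} \cdot 1369 = \left(-105\right) \frac{1}{50} \cdot 1369 = \left(- \frac{21}{10}\right) 1369 = - \frac{28749}{10}$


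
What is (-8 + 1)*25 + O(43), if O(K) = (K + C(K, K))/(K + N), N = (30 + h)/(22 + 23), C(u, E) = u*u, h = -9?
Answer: -21430/163 ≈ -131.47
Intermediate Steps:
C(u, E) = u²
N = 7/15 (N = (30 - 9)/(22 + 23) = 21/45 = 21*(1/45) = 7/15 ≈ 0.46667)
O(K) = (K + K²)/(7/15 + K) (O(K) = (K + K²)/(K + 7/15) = (K + K²)/(7/15 + K))
(-8 + 1)*25 + O(43) = (-8 + 1)*25 + 15*43*(1 + 43)/(7 + 15*43) = -7*25 + 15*43*44/(7 + 645) = -175 + 15*43*44/652 = -175 + 15*43*(1/652)*44 = -175 + 7095/163 = -21430/163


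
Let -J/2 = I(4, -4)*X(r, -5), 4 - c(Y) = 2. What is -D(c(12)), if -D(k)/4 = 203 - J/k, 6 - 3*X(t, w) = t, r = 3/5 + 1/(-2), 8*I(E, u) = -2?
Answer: 24301/30 ≈ 810.03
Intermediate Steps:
I(E, u) = -1/4 (I(E, u) = (1/8)*(-2) = -1/4)
c(Y) = 2 (c(Y) = 4 - 1*2 = 4 - 2 = 2)
r = 1/10 (r = 3*(1/5) + 1*(-1/2) = 3/5 - 1/2 = 1/10 ≈ 0.10000)
X(t, w) = 2 - t/3
J = 59/60 (J = -(-1)*(2 - 1/3*1/10)/2 = -(-1)*(2 - 1/30)/2 = -(-1)*59/(2*30) = -2*(-59/120) = 59/60 ≈ 0.98333)
D(k) = -812 + 59/(15*k) (D(k) = -4*(203 - 59/(60*k)) = -812 + 59/(15*k))
-D(c(12)) = -(-812 + (59/15)/2) = -(-812 + (59/15)*(1/2)) = -(-812 + 59/30) = -1*(-24301/30) = 24301/30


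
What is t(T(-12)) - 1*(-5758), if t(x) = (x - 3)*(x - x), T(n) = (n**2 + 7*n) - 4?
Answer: 5758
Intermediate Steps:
T(n) = -4 + n**2 + 7*n
t(x) = 0 (t(x) = (-3 + x)*0 = 0)
t(T(-12)) - 1*(-5758) = 0 - 1*(-5758) = 0 + 5758 = 5758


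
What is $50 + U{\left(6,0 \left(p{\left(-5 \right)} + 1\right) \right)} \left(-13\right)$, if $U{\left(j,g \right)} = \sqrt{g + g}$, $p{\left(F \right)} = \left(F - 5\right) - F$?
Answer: $50$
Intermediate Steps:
$p{\left(F \right)} = -5$ ($p{\left(F \right)} = \left(F - 5\right) - F = \left(-5 + F\right) - F = -5$)
$U{\left(j,g \right)} = \sqrt{2} \sqrt{g}$ ($U{\left(j,g \right)} = \sqrt{2 g} = \sqrt{2} \sqrt{g}$)
$50 + U{\left(6,0 \left(p{\left(-5 \right)} + 1\right) \right)} \left(-13\right) = 50 + \sqrt{2} \sqrt{0 \left(-5 + 1\right)} \left(-13\right) = 50 + \sqrt{2} \sqrt{0 \left(-4\right)} \left(-13\right) = 50 + \sqrt{2} \sqrt{0} \left(-13\right) = 50 + \sqrt{2} \cdot 0 \left(-13\right) = 50 + 0 \left(-13\right) = 50 + 0 = 50$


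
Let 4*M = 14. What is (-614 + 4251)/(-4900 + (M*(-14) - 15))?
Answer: -3637/4964 ≈ -0.73268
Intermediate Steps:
M = 7/2 (M = (1/4)*14 = 7/2 ≈ 3.5000)
(-614 + 4251)/(-4900 + (M*(-14) - 15)) = (-614 + 4251)/(-4900 + ((7/2)*(-14) - 15)) = 3637/(-4900 + (-49 - 15)) = 3637/(-4900 - 64) = 3637/(-4964) = 3637*(-1/4964) = -3637/4964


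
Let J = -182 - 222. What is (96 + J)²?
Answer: 94864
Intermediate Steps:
J = -404
(96 + J)² = (96 - 404)² = (-308)² = 94864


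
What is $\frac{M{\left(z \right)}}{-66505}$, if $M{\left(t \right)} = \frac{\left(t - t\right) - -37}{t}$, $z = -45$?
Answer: $\frac{37}{2992725} \approx 1.2363 \cdot 10^{-5}$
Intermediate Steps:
$M{\left(t \right)} = \frac{37}{t}$ ($M{\left(t \right)} = \frac{0 + 37}{t} = \frac{37}{t}$)
$\frac{M{\left(z \right)}}{-66505} = \frac{37 \frac{1}{-45}}{-66505} = 37 \left(- \frac{1}{45}\right) \left(- \frac{1}{66505}\right) = \left(- \frac{37}{45}\right) \left(- \frac{1}{66505}\right) = \frac{37}{2992725}$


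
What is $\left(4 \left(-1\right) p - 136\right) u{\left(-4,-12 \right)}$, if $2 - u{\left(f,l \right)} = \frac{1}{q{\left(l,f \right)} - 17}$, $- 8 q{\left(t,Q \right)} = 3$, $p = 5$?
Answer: $- \frac{44616}{139} \approx -320.98$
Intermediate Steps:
$q{\left(t,Q \right)} = - \frac{3}{8}$ ($q{\left(t,Q \right)} = \left(- \frac{1}{8}\right) 3 = - \frac{3}{8}$)
$u{\left(f,l \right)} = \frac{286}{139}$ ($u{\left(f,l \right)} = 2 - \frac{1}{- \frac{3}{8} - 17} = 2 - \frac{1}{- \frac{139}{8}} = 2 - - \frac{8}{139} = 2 + \frac{8}{139} = \frac{286}{139}$)
$\left(4 \left(-1\right) p - 136\right) u{\left(-4,-12 \right)} = \left(4 \left(-1\right) 5 - 136\right) \frac{286}{139} = \left(\left(-4\right) 5 - 136\right) \frac{286}{139} = \left(-20 - 136\right) \frac{286}{139} = \left(-156\right) \frac{286}{139} = - \frac{44616}{139}$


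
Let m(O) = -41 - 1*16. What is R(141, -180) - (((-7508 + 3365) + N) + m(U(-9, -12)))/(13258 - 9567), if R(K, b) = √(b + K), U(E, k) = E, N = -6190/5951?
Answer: 25000390/21965141 + I*√39 ≈ 1.1382 + 6.245*I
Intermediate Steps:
N = -6190/5951 (N = -6190*1/5951 = -6190/5951 ≈ -1.0402)
m(O) = -57 (m(O) = -41 - 16 = -57)
R(K, b) = √(K + b)
R(141, -180) - (((-7508 + 3365) + N) + m(U(-9, -12)))/(13258 - 9567) = √(141 - 180) - (((-7508 + 3365) - 6190/5951) - 57)/(13258 - 9567) = √(-39) - ((-4143 - 6190/5951) - 57)/3691 = I*√39 - (-24661183/5951 - 57)/3691 = I*√39 - (-25000390)/(5951*3691) = I*√39 - 1*(-25000390/21965141) = I*√39 + 25000390/21965141 = 25000390/21965141 + I*√39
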